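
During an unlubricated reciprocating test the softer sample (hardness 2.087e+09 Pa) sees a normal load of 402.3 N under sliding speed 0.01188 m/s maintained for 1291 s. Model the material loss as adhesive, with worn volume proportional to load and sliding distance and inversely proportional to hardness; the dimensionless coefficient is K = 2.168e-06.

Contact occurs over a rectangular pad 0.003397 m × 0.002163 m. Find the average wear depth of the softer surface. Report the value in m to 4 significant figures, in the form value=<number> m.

All working math runs at full float precision; displayed values are rounded, and one last rounding: four significant figures.
Convert: Distance covered L = v·t = 0.01188 m/s × 1291 s = 15.34 m.
Convert: Contact area A = 0.003397 m × 0.002163 m = 7.348e-06 m².
In SI base units: W = 402.3 N, H = 2.087e+09 Pa, K = 2.168e-06.
Apply Archard: V = K·W·L/H = 2.168e-06 · 402.3 · 15.34 / 2.087e+09 = 6.410e-12 m³.
Depth h = V/A = 6.410e-12 / 7.348e-06 = 8.723e-07 m.

value=8.723e-07 m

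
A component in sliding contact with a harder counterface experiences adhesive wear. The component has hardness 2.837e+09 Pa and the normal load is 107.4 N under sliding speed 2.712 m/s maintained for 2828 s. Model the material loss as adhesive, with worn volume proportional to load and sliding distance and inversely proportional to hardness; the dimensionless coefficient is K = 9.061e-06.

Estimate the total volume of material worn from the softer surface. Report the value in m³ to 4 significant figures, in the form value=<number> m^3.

value=2.631e-09 m^3

All working math runs at full float precision, and intermediate values appear rounded. Rounded once at the end: 4 significant figures.
Convert: Total distance L = v·t = 2.712 m/s × 2828 s = 7670 m.
Expressed in SI base units: W = 107.4 N, H = 2.837e+09 Pa, K = 9.061e-06.
Archard relation: V = K·W·L/H = 9.061e-06 · 107.4 · 7670 / 2.837e+09 = 2.631e-09 m³.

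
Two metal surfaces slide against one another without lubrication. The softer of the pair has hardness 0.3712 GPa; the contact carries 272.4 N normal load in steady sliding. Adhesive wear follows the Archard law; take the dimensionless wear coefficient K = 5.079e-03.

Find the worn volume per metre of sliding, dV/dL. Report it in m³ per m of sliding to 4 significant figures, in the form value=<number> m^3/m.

value=3.727e-09 m^3/m

Each operation runs at full precision. Intermediate values are printed rounded. Rounded just once, at 4 significant digits.
Convert: Hardness H = 0.3712 GPa = 3.712e+08 Pa.
Collected in SI base units: W = 272.4 N, H = 3.712e+08 Pa, K = 5.079e-03.
Rate of wear dV/dL = K·W/H, per unit distance: 5.079e-03 · 272.4 / 3.712e+08 = 3.727e-09 m³/m.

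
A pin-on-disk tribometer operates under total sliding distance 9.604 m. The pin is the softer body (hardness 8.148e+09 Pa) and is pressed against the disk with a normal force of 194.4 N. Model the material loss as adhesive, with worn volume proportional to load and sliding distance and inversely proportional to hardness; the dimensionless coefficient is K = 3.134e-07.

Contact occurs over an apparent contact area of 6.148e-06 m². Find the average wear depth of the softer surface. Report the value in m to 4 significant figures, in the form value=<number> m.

value=1.168e-08 m

All arithmetic maintains exact precision — shown intermediates are rounded. Rounded just once, at 4 significant digits.
Collected in SI base units: W = 194.4 N, H = 8.148e+09 Pa, K = 3.134e-07.
Apply Archard: V = K·W·L/H = 3.134e-07 · 194.4 · 9.604 / 8.148e+09 = 7.181e-14 m³.
Average depth h = V/A = 7.181e-14 / 6.148e-06 = 1.168e-08 m.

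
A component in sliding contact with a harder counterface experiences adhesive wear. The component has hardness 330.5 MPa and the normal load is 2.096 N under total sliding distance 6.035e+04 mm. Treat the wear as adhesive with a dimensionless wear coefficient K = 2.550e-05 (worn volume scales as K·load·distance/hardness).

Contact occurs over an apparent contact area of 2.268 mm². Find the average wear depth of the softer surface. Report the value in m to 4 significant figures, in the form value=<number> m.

value=4.303e-06 m

The intermediates appear rounded; all working math runs at full precision; one final rounding, at four significant figures.
Total distance L = 6.035e+04 mm = 60.35 m.
Hardness H = 330.5 MPa = 3.305e+08 Pa.
Contact area A = 2.268 mm² = 2.268e-06 m².
Working in SI base units: W = 2.096 N, H = 3.305e+08 Pa, K = 2.550e-05.
Apply Archard: V = K·W·L/H = 2.550e-05 · 2.096 · 60.35 / 3.305e+08 = 9.760e-12 m³.
Average depth h = V/A = 9.760e-12 / 2.268e-06 = 4.303e-06 m.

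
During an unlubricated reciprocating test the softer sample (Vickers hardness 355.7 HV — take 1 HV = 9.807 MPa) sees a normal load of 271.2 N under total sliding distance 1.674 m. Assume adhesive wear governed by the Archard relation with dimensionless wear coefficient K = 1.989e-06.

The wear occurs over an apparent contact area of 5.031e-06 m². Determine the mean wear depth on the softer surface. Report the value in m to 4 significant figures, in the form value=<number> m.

value=5.145e-08 m

Every step carries full float precision. Printed values are rounded — one last rounding to four significant figures.
Convert: Hardness H = 355.7 HV × 9.807 MPa/HV = 3488 MPa = 3.488e+09 Pa.
Working in SI base units: W = 271.2 N, H = 3.488e+09 Pa, K = 1.989e-06.
Archard volume V = K·W·L/H = 1.989e-06 · 271.2 · 1.674 / 3.488e+09 = 2.589e-13 m³.
Average depth h = V/A = 2.589e-13 / 5.031e-06 = 5.145e-08 m.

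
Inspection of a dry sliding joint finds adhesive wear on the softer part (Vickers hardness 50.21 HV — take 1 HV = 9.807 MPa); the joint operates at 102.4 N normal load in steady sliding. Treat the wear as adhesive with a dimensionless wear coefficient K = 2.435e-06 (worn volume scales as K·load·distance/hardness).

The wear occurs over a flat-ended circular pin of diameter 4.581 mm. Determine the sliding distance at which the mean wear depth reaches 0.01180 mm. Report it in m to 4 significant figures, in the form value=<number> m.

value=384.1 m

The algebra maintains full precision — intermediate values are shown rounded; one last rounding: four significant figures.
Convert: Hardness H = 50.21 HV × 9.807 MPa/HV = 492.4 MPa = 4.924e+08 Pa.
Convert: Pin diameter d = 4.581 mm = 0.004581 m. Contact area A = π·d²/4 = π·(0.004581 m)²/4 = 1.648e-05 m².
Convert: Depth limit h_lim = 0.01180 mm = 1.180e-05 m.
Working in SI base units: W = 102.4 N, H = 4.924e+08 Pa, K = 2.435e-06.
Wearable volume V_lim = h_lim·A = 1.180e-05 · 1.648e-05 = 1.945e-10 m³.
Inverting, life L = V_lim·H/(K·W) = 1.945e-10 · 4.924e+08 / (2.435e-06 · 102.4) = 384.1 m.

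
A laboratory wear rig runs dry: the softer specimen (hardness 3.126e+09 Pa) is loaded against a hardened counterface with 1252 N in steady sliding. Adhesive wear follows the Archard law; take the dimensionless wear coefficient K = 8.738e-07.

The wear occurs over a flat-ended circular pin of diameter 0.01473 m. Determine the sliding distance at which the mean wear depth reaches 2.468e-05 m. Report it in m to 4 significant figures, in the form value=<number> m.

value=1.202e+04 m

Every step carries exact precision; intermediate values are displayed rounded; one final rounding, at 4 significant digits.
Convert: Contact area A = π·d²/4 = π·(0.01473 m)²/4 = 1.704e-04 m².
SI base units throughout: W = 1252 N, H = 3.126e+09 Pa, K = 8.738e-07.
At the depth limit, V_lim = h_lim·A = 2.468e-05 · 1.704e-04 = 4.206e-09 m³.
So the life L = V_lim·H/(K·W) = 4.206e-09 · 3.126e+09 / (8.738e-07 · 1252) = 1.202e+04 m.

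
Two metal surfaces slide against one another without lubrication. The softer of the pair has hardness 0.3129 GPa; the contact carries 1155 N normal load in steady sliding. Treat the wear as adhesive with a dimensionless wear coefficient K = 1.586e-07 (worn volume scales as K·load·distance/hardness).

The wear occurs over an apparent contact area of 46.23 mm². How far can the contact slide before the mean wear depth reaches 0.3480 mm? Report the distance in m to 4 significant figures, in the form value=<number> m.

value=2.748e+04 m

Intermediates are shown rounded — each operation runs at full precision, and rounded just once to 4 significant digits.
Convert: Hardness H = 0.3129 GPa = 3.129e+08 Pa.
Convert: Contact area A = 46.23 mm² = 4.623e-05 m².
Convert: Depth limit h_lim = 0.3480 mm = 3.480e-04 m.
SI base units throughout: W = 1155 N, H = 3.129e+08 Pa, K = 1.586e-07.
Permissible volume V_lim = h_lim·A = 3.480e-04 · 4.623e-05 = 1.609e-08 m³.
Life L = V_lim·H/(K·W) = 1.609e-08 · 3.129e+08 / (1.586e-07 · 1155) = 2.748e+04 m.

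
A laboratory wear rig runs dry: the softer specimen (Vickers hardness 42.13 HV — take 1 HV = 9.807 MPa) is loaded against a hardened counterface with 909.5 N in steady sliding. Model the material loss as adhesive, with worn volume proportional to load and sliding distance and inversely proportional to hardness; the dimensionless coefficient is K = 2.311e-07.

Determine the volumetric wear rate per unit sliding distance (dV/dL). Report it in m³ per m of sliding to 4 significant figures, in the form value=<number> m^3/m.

Intermediates are shown rounded; each operation runs at full precision, and one final rounding to 4 significant figures.
Hardness H = 42.13 HV × 9.807 MPa/HV = 413.2 MPa = 4.132e+08 Pa.
Expressed in SI base units: W = 909.5 N, H = 4.132e+08 Pa, K = 2.311e-07.
Volumetric rate dV/dL = K·W/H, per unit distance: 2.311e-07 · 909.5 / 4.132e+08 = 5.087e-13 m³/m.

value=5.087e-13 m^3/m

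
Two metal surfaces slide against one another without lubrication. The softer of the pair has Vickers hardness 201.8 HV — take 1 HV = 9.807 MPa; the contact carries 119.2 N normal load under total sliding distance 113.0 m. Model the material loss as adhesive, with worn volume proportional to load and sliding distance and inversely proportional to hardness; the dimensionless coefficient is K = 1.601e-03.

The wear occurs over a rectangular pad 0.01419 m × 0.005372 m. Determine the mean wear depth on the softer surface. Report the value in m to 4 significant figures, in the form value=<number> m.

All arithmetic maintains exact precision — the intermediates appear rounded — rounded once at the end, at four significant figures.
Hardness H = 201.8 HV × 9.807 MPa/HV = 1979 MPa = 1.979e+09 Pa.
Contact area A = 0.01419 m × 0.005372 m = 7.623e-05 m².
Working in SI base units: W = 119.2 N, H = 1.979e+09 Pa, K = 1.601e-03.
The Archard volume V = K·W·L/H = 1.601e-03 · 119.2 · 113.0 / 1.979e+09 = 1.090e-08 m³.
Average depth h = V/A = 1.090e-08 / 7.623e-05 = 1.429e-04 m.

value=1.429e-04 m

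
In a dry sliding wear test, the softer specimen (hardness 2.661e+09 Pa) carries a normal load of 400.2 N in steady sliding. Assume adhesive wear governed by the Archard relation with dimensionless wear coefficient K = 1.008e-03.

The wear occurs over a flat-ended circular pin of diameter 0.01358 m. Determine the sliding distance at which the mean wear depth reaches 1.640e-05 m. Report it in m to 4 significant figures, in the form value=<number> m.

All arithmetic keeps full precision, and the intermediates are displayed rounded. Rounded just once to four significant digits.
Convert: Contact area A = π·d²/4 = π·(0.01358 m)²/4 = 1.448e-04 m².
Collected in SI base units: W = 400.2 N, H = 2.661e+09 Pa, K = 1.008e-03.
Permissible volume V_lim = h_lim·A = 1.640e-05 · 1.448e-04 = 2.375e-09 m³.
So the life L = V_lim·H/(K·W) = 2.375e-09 · 2.661e+09 / (1.008e-03 · 400.2) = 15.67 m.

value=15.67 m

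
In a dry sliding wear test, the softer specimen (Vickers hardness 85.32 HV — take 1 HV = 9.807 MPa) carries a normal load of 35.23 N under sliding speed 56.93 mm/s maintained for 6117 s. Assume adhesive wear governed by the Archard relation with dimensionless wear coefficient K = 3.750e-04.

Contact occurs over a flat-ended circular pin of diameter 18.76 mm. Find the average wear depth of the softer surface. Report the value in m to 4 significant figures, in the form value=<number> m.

value=1.989e-05 m

Intermediate values appear rounded; the computation holds full precision; one final rounding to four significant digits.
Convert: Sliding speed v = 56.93 mm/s = 0.05693 m/s. Distance L = v·t = 0.05693 m/s × 6117 s = 348.2 m.
Convert: Hardness H = 85.32 HV × 9.807 MPa/HV = 836.7 MPa = 8.367e+08 Pa.
Convert: Pin diameter d = 18.76 mm = 0.01876 m. Contact area A = π·d²/4 = π·(0.01876 m)²/4 = 2.764e-04 m².
Restated in SI base units: W = 35.23 N, H = 8.367e+08 Pa, K = 3.750e-04.
Volume removed: V = K·W·L/H = 3.750e-04 · 35.23 · 348.2 / 8.367e+08 = 5.498e-09 m³.
Mean depth h = V/A = 5.498e-09 / 2.764e-04 = 1.989e-05 m.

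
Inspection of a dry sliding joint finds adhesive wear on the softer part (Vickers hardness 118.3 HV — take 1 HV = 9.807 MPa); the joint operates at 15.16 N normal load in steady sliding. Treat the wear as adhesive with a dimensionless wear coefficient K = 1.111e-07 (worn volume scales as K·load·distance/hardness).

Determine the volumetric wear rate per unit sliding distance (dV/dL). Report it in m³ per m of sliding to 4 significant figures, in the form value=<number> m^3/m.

The computation holds full precision. The intermediates appear rounded; rounded just once: four significant figures.
Convert: Hardness H = 118.3 HV × 9.807 MPa/HV = 1160 MPa = 1.160e+09 Pa.
SI base units throughout: W = 15.16 N, H = 1.160e+09 Pa, K = 1.111e-07.
Volumetric rate dV/dL = K·W/H, so: 1.111e-07 · 15.16 / 1.160e+09 = 1.452e-15 m³/m.

value=1.452e-15 m^3/m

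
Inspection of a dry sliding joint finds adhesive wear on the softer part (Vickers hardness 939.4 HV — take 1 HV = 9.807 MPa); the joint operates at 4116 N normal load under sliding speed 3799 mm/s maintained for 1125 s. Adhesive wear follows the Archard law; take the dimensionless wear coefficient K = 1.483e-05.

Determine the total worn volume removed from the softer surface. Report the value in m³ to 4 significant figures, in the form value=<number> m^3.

The algebra carries full float precision. Intermediates are displayed rounded, and a lone final rounding, at four significant figures.
Sliding speed v = 3799 mm/s = 3.799 m/s. Total distance L = v·t = 3.799 m/s × 1125 s = 4274 m.
Hardness H = 939.4 HV × 9.807 MPa/HV = 9213 MPa = 9.213e+09 Pa.
Collected in SI base units: W = 4116 N, H = 9.213e+09 Pa, K = 1.483e-05.
Archard relation: V = K·W·L/H = 1.483e-05 · 4116 · 4274 / 9.213e+09 = 2.832e-08 m³.

value=2.832e-08 m^3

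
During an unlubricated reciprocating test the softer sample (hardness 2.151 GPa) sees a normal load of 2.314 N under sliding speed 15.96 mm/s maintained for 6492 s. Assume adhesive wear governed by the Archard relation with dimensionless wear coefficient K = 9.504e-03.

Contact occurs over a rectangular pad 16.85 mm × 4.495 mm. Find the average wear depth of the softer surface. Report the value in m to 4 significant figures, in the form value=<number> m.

value=1.399e-05 m

Quoted intermediates are rounded — the computation maintains full float precision, and one final rounding, at 4 significant digits.
Convert: Sliding speed v = 15.96 mm/s = 0.01596 m/s. Total distance L = v·t = 0.01596 m/s × 6492 s = 103.6 m.
Convert: Hardness H = 2.151 GPa = 2.151e+09 Pa.
Convert: Pad sides 16.85 mm × 4.495 mm = 0.01685 m × 0.004495 m. Contact area A = 0.01685 m × 0.004495 m = 7.574e-05 m².
SI base units throughout: W = 2.314 N, H = 2.151e+09 Pa, K = 9.504e-03.
Worn volume V = K·W·L/H = 9.504e-03 · 2.314 · 103.6 / 2.151e+09 = 1.059e-09 m³.
Average depth h = V/A = 1.059e-09 / 7.574e-05 = 1.399e-05 m.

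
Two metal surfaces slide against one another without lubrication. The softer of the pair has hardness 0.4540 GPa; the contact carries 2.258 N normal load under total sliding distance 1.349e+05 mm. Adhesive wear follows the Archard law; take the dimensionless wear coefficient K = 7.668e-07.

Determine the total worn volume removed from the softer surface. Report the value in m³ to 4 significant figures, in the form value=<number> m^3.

Intermediate values are displayed rounded, and each operation keeps full float precision, and rounded once at the end, at 4 significant digits.
Sliding distance L = 1.349e+05 mm = 134.9 m.
Hardness H = 0.4540 GPa = 4.540e+08 Pa.
Working in SI base units: W = 2.258 N, H = 4.540e+08 Pa, K = 7.668e-07.
Archard volume V = K·W·L/H = 7.668e-07 · 2.258 · 134.9 / 4.540e+08 = 5.145e-13 m³.

value=5.145e-13 m^3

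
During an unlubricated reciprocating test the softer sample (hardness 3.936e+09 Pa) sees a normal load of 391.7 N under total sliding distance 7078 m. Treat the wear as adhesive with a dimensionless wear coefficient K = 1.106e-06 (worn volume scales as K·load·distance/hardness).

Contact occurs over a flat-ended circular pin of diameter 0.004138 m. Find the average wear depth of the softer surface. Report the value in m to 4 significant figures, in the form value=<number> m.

value=5.793e-05 m

Intermediate values are displayed rounded, and the computation runs at full float precision. Rounded just once, at four significant digits.
Convert: Contact area A = π·d²/4 = π·(0.004138 m)²/4 = 1.345e-05 m².
Restated in SI base units: W = 391.7 N, H = 3.936e+09 Pa, K = 1.106e-06.
Volume removed: V = K·W·L/H = 1.106e-06 · 391.7 · 7078 / 3.936e+09 = 7.790e-10 m³.
Depth h = V/A = 7.790e-10 / 1.345e-05 = 5.793e-05 m.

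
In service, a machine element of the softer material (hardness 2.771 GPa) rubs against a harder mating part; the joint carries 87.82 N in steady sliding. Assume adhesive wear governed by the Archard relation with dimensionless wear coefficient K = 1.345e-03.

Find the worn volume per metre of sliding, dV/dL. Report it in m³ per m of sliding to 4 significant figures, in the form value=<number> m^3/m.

value=4.263e-11 m^3/m

Each operation carries full precision; the intermediates are printed rounded — a single final rounding, at four significant digits.
Hardness H = 2.771 GPa = 2.771e+09 Pa.
SI base units throughout: W = 87.82 N, H = 2.771e+09 Pa, K = 1.345e-03.
Volumetric rate dV/dL = K·W/H — distance-free: 1.345e-03 · 87.82 / 2.771e+09 = 4.263e-11 m³/m.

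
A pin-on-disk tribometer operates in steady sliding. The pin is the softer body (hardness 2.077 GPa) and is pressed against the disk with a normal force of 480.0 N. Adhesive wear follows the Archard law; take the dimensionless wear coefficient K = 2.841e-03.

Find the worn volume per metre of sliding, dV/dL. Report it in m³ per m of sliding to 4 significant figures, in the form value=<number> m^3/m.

Intermediates are shown rounded, and all arithmetic keeps full float precision — a lone final rounding, at four significant figures.
Convert: Hardness H = 2.077 GPa = 2.077e+09 Pa.
Collected in SI base units: W = 480.0 N, H = 2.077e+09 Pa, K = 2.841e-03.
Sliding wear rate dV/dL = K·W/H (no L dependence): 2.841e-03 · 480.0 / 2.077e+09 = 6.566e-10 m³/m.

value=6.566e-10 m^3/m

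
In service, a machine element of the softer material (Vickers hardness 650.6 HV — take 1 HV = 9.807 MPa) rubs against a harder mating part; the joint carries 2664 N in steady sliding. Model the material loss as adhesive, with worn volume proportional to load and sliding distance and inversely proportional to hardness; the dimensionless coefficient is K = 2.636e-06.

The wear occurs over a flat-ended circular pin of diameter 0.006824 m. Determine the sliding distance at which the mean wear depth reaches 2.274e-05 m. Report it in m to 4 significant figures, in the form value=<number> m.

value=755.7 m

The algebra maintains exact precision — quoted intermediates are rounded, and a lone final rounding, at four significant digits.
Hardness H = 650.6 HV × 9.807 MPa/HV = 6380 MPa = 6.380e+09 Pa.
Contact area A = π·d²/4 = π·(0.006824 m)²/4 = 3.657e-05 m².
As SI base values: W = 2664 N, H = 6.380e+09 Pa, K = 2.636e-06.
At the depth limit, V_lim = h_lim·A = 2.274e-05 · 3.657e-05 = 8.317e-10 m³.
Life L = V_lim·H/(K·W) = 8.317e-10 · 6.380e+09 / (2.636e-06 · 2664) = 755.7 m.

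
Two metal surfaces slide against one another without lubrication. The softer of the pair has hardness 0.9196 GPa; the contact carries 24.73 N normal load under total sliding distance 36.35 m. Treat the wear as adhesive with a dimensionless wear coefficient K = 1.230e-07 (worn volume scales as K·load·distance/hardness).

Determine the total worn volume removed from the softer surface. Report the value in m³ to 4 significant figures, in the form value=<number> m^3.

Every step holds full precision, and intermediates appear rounded. Rounded just once: 4 significant digits.
Hardness H = 0.9196 GPa = 9.196e+08 Pa.
In SI base units: W = 24.73 N, H = 9.196e+08 Pa, K = 1.230e-07.
Archard volume V = K·W·L/H = 1.230e-07 · 24.73 · 36.35 / 9.196e+08 = 1.202e-13 m³.

value=1.202e-13 m^3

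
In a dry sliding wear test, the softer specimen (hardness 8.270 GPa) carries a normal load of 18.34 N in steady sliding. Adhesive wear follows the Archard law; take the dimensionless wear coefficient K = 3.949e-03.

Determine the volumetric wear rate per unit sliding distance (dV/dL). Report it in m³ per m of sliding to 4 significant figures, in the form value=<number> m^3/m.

The algebra maintains exact precision; the intermediates are displayed rounded — rounded just once to four significant digits.
Convert: Hardness H = 8.270 GPa = 8.270e+09 Pa.
Expressed in SI base units: W = 18.34 N, H = 8.270e+09 Pa, K = 3.949e-03.
Wear rate dV/dL = K·W/H: 3.949e-03 · 18.34 / 8.270e+09 = 8.758e-12 m³/m.

value=8.758e-12 m^3/m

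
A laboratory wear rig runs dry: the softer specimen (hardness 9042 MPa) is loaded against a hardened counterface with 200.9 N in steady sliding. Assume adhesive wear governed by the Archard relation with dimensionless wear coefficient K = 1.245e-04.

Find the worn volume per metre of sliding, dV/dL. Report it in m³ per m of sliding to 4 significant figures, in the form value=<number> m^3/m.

Each operation maintains full float precision. Intermediates are displayed rounded — one last rounding, at 4 significant digits.
Hardness H = 9042 MPa = 9.042e+09 Pa.
Collected in SI base units: W = 200.9 N, H = 9.042e+09 Pa, K = 1.245e-04.
The wear rate dV/dL = K·W/H — distance-free: 1.245e-04 · 200.9 / 9.042e+09 = 2.766e-12 m³/m.

value=2.766e-12 m^3/m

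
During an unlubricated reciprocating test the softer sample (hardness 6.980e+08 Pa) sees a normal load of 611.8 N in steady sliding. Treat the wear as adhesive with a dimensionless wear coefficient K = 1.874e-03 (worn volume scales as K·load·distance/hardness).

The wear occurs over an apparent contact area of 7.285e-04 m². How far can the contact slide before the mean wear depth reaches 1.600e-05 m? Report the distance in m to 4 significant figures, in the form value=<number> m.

Intermediates appear rounded — each operation keeps full float precision; one final rounding, at four significant digits.
As SI base values: W = 611.8 N, H = 6.980e+08 Pa, K = 1.874e-03.
Volume at the limit: V_lim = h_lim·A = 1.600e-05 · 7.285e-04 = 1.166e-08 m³.
So the life L = V_lim·H/(K·W) = 1.166e-08 · 6.980e+08 / (1.874e-03 · 611.8) = 7.096 m.

value=7.096 m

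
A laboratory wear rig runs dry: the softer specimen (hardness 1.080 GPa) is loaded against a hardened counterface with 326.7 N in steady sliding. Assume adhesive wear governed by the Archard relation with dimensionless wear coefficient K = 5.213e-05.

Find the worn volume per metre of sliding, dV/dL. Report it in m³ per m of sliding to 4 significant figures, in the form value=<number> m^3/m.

All working math keeps full precision; intermediate values appear rounded, and a single final rounding: 4 significant digits.
Hardness H = 1.080 GPa = 1.080e+09 Pa.
Collected in SI base units: W = 326.7 N, H = 1.080e+09 Pa, K = 5.213e-05.
Volumetric rate dV/dL = K·W/H: 5.213e-05 · 326.7 / 1.080e+09 = 1.577e-11 m³/m.

value=1.577e-11 m^3/m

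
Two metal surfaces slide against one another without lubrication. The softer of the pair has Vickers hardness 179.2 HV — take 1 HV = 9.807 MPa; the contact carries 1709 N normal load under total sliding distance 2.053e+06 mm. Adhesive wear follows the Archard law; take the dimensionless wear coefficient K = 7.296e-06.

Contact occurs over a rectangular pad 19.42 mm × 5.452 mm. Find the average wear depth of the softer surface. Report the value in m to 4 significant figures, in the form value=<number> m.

All working math carries exact precision; intermediates are displayed rounded, and a lone final rounding: four significant figures.
Total distance L = 2.053e+06 mm = 2053 m.
Hardness H = 179.2 HV × 9.807 MPa/HV = 1757 MPa = 1.757e+09 Pa.
Pad sides 19.42 mm × 5.452 mm = 0.01942 m × 0.005452 m. Contact area A = 0.01942 m × 0.005452 m = 1.059e-04 m².
SI base units throughout: W = 1709 N, H = 1.757e+09 Pa, K = 7.296e-06.
By Archard's law, V = K·W·L/H = 7.296e-06 · 1709 · 2053 / 1.757e+09 = 1.457e-08 m³.
Depth of wear h = V/A = 1.457e-08 / 1.059e-04 = 1.376e-04 m.

value=1.376e-04 m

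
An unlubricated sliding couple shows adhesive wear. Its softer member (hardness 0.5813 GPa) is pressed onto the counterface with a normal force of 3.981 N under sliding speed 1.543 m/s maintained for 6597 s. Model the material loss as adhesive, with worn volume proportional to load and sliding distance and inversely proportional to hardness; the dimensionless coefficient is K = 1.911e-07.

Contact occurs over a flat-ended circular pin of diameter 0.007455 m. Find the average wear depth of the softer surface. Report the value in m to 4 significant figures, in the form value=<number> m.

value=3.052e-07 m

Shown intermediates are rounded; all arithmetic keeps full float precision — one final rounding: four significant figures.
Path length L = v·t = 1.543 m/s × 6597 s = 1.018e+04 m.
Hardness H = 0.5813 GPa = 5.813e+08 Pa.
Contact area A = π·d²/4 = π·(0.007455 m)²/4 = 4.365e-05 m².
Collected in SI base units: W = 3.981 N, H = 5.813e+08 Pa, K = 1.911e-07.
By Archard's law, V = K·W·L/H = 1.911e-07 · 3.981 · 1.018e+04 / 5.813e+08 = 1.332e-11 m³.
Average depth h = V/A = 1.332e-11 / 4.365e-05 = 3.052e-07 m.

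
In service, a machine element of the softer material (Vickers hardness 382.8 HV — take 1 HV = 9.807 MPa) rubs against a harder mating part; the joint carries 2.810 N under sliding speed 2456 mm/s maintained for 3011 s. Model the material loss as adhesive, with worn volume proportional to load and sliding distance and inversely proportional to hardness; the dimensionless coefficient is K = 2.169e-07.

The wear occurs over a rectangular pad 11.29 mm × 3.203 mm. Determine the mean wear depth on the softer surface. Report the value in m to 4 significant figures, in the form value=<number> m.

Shown intermediates are rounded — all working math carries full float precision; rounded once at the end to 4 significant digits.
Sliding speed v = 2456 mm/s = 2.456 m/s. Distance covered L = v·t = 2.456 m/s × 3011 s = 7395 m.
Hardness H = 382.8 HV × 9.807 MPa/HV = 3754 MPa = 3.754e+09 Pa.
Pad sides 11.29 mm × 3.203 mm = 0.01129 m × 0.003203 m. Contact area A = 0.01129 m × 0.003203 m = 3.616e-05 m².
In SI base units, W = 2.810 N, H = 3.754e+09 Pa, K = 2.169e-07.
Volume removed: V = K·W·L/H = 2.169e-07 · 2.810 · 7395 / 3.754e+09 = 1.201e-12 m³.
Wear depth h = V/A = 1.201e-12 / 3.616e-05 = 3.320e-08 m.

value=3.320e-08 m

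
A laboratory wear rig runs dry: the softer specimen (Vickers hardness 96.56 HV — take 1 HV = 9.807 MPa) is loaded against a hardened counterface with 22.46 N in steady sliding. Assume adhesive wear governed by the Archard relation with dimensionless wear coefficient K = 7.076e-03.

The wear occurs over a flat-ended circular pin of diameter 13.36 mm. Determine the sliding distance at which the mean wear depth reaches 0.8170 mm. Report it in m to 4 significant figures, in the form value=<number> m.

The intermediates are printed rounded, and all arithmetic maintains full precision. Rounded just once: 4 significant figures.
Hardness H = 96.56 HV × 9.807 MPa/HV = 947.0 MPa = 9.470e+08 Pa.
Pin diameter d = 13.36 mm = 0.01336 m. Contact area A = π·d²/4 = π·(0.01336 m)²/4 = 1.402e-04 m².
Depth limit h_lim = 0.8170 mm = 8.170e-04 m.
SI base units throughout: W = 22.46 N, H = 9.470e+08 Pa, K = 7.076e-03.
Wearable volume V_lim = h_lim·A = 8.170e-04 · 1.402e-04 = 1.145e-07 m³.
Sliding life L = V_lim·H/(K·W) = 1.145e-07 · 9.470e+08 / (7.076e-03 · 22.46) = 682.4 m.

value=682.4 m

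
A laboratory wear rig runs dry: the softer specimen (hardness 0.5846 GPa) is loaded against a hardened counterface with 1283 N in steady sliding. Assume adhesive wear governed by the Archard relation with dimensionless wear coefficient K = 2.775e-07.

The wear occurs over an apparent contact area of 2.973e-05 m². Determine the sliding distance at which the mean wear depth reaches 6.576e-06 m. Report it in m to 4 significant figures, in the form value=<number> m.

value=321.0 m

Every step holds full float precision, and the intermediates are printed rounded, and a single final rounding to four significant figures.
Hardness H = 0.5846 GPa = 5.846e+08 Pa.
In SI base units: W = 1283 N, H = 5.846e+08 Pa, K = 2.775e-07.
At the depth limit, V_lim = h_lim·A = 6.576e-06 · 2.973e-05 = 1.955e-10 m³.
So the life L = V_lim·H/(K·W) = 1.955e-10 · 5.846e+08 / (2.775e-07 · 1283) = 321.0 m.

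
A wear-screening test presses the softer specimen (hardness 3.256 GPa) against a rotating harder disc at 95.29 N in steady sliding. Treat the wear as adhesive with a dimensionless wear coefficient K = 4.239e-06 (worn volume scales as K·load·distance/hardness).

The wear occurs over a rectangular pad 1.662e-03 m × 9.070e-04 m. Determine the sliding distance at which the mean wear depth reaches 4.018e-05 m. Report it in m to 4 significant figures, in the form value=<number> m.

value=488.2 m

The intermediates are shown rounded. The algebra keeps full precision. Rounded just once, at four significant figures.
Hardness H = 3.256 GPa = 3.256e+09 Pa.
Contact area A = 1.662e-03 m × 9.070e-04 m = 1.507e-06 m².
In SI base units: W = 95.29 N, H = 3.256e+09 Pa, K = 4.239e-06.
Allowed volume V_lim = h_lim·A = 4.018e-05 · 1.507e-06 = 6.057e-11 m³.
Sliding life L = V_lim·H/(K·W) = 6.057e-11 · 3.256e+09 / (4.239e-06 · 95.29) = 488.2 m.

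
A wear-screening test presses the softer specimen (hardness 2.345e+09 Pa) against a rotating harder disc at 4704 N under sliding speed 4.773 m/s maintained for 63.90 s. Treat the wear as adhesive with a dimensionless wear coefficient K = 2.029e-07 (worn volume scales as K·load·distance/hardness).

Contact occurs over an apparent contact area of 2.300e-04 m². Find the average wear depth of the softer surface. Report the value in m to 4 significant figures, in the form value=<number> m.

All working math keeps full float precision, and the intermediates are shown rounded. Rounded once at the end to 4 significant digits.
Convert: Sliding distance L = v·t = 4.773 m/s × 63.90 s = 305.0 m.
Restated in SI base units: W = 4704 N, H = 2.345e+09 Pa, K = 2.029e-07.
Volume removed: V = K·W·L/H = 2.029e-07 · 4704 · 305.0 / 2.345e+09 = 1.241e-10 m³.
Mean wear depth h = V/A = 1.241e-10 / 2.300e-04 = 5.397e-07 m.

value=5.397e-07 m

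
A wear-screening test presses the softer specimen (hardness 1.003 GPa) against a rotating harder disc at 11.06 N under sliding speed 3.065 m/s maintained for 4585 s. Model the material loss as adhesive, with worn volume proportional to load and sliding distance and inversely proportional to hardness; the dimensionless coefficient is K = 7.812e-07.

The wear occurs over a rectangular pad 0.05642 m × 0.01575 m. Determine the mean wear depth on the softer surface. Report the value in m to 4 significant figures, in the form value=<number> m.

value=1.362e-07 m

Intermediate values are displayed rounded. Every step runs at full precision. Rounded once at the end to 4 significant digits.
Path length L = v·t = 3.065 m/s × 4585 s = 1.405e+04 m.
Hardness H = 1.003 GPa = 1.003e+09 Pa.
Contact area A = 0.05642 m × 0.01575 m = 8.886e-04 m².
In SI base units: W = 11.06 N, H = 1.003e+09 Pa, K = 7.812e-07.
Apply Archard: V = K·W·L/H = 7.812e-07 · 11.06 · 1.405e+04 / 1.003e+09 = 1.211e-10 m³.
Mean wear depth h = V/A = 1.211e-10 / 8.886e-04 = 1.362e-07 m.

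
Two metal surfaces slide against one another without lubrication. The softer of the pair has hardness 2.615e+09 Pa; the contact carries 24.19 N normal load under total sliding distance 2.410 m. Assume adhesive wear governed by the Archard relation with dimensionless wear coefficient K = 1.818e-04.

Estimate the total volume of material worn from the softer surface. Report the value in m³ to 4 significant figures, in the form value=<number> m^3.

value=4.053e-12 m^3

The algebra maintains full float precision, and the intermediates appear rounded. Rounded once at the end: 4 significant figures.
Restated in SI base units: W = 24.19 N, H = 2.615e+09 Pa, K = 1.818e-04.
Wear volume V = K·W·L/H = 1.818e-04 · 24.19 · 2.410 / 2.615e+09 = 4.053e-12 m³.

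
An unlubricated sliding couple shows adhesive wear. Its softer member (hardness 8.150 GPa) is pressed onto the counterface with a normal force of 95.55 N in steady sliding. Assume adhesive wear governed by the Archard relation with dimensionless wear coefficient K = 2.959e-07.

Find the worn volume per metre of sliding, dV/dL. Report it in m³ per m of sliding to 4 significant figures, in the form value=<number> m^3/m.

value=3.469e-15 m^3/m

Quoted intermediates are rounded. The computation maintains exact precision, and rounded once at the end, at four significant digits.
Hardness H = 8.150 GPa = 8.150e+09 Pa.
Working in SI base units: W = 95.55 N, H = 8.150e+09 Pa, K = 2.959e-07.
The wear rate dV/dL = K·W/H — distance-free: 2.959e-07 · 95.55 / 8.150e+09 = 3.469e-15 m³/m.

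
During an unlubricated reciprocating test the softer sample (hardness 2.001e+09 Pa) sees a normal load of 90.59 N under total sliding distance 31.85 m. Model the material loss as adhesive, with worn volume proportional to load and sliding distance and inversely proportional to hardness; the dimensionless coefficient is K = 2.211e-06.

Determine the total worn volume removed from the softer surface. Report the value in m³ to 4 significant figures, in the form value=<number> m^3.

value=3.188e-12 m^3

All working math holds full precision. Quoted intermediates are rounded — one final rounding to four significant figures.
In SI base units: W = 90.59 N, H = 2.001e+09 Pa, K = 2.211e-06.
The Archard volume V = K·W·L/H = 2.211e-06 · 90.59 · 31.85 / 2.001e+09 = 3.188e-12 m³.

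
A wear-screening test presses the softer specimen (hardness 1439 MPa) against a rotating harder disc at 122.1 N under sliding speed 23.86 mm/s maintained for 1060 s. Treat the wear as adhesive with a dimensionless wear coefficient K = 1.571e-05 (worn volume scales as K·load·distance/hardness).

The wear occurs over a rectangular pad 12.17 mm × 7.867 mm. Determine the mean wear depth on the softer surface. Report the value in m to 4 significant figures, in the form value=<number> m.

Shown intermediates are rounded, and all working math maintains full precision — a single final rounding: four significant digits.
Sliding speed v = 23.86 mm/s = 0.02386 m/s. Distance L = v·t = 0.02386 m/s × 1060 s = 25.29 m.
Hardness H = 1439 MPa = 1.439e+09 Pa.
Pad sides 12.17 mm × 7.867 mm = 0.01217 m × 0.007867 m. Contact area A = 0.01217 m × 0.007867 m = 9.574e-05 m².
Collected in SI base units: W = 122.1 N, H = 1.439e+09 Pa, K = 1.571e-05.
Apply Archard: V = K·W·L/H = 1.571e-05 · 122.1 · 25.29 / 1.439e+09 = 3.371e-11 m³.
Depth h = V/A = 3.371e-11 / 9.574e-05 = 3.521e-07 m.

value=3.521e-07 m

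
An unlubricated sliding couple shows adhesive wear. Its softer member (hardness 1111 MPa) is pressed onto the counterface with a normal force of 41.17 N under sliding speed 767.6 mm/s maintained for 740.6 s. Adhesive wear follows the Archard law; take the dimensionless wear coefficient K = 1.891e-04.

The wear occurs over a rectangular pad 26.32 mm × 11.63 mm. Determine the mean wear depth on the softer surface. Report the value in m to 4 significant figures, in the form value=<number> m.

value=1.301e-05 m

The intermediates appear rounded. The algebra holds full float precision; a lone final rounding: four significant digits.
Convert: Sliding speed v = 767.6 mm/s = 0.7676 m/s. Total distance L = v·t = 0.7676 m/s × 740.6 s = 568.5 m.
Convert: Hardness H = 1111 MPa = 1.111e+09 Pa.
Convert: Pad sides 26.32 mm × 11.63 mm = 0.02632 m × 0.01163 m. Contact area A = 0.02632 m × 0.01163 m = 3.061e-04 m².
As SI base values: W = 41.17 N, H = 1.111e+09 Pa, K = 1.891e-04.
Archard relation: V = K·W·L/H = 1.891e-04 · 41.17 · 568.5 / 1.111e+09 = 3.984e-09 m³.
Average depth h = V/A = 3.984e-09 / 3.061e-04 = 1.301e-05 m.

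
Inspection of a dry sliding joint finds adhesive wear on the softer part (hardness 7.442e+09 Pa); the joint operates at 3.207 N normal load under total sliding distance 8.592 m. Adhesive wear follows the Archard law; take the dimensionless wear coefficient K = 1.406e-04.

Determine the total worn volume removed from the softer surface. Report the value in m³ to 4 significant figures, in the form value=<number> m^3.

value=5.206e-13 m^3

The computation runs at full float precision — intermediate values are shown rounded, and one last rounding, at four significant digits.
Collected in SI base units: W = 3.207 N, H = 7.442e+09 Pa, K = 1.406e-04.
Archard volume V = K·W·L/H = 1.406e-04 · 3.207 · 8.592 / 7.442e+09 = 5.206e-13 m³.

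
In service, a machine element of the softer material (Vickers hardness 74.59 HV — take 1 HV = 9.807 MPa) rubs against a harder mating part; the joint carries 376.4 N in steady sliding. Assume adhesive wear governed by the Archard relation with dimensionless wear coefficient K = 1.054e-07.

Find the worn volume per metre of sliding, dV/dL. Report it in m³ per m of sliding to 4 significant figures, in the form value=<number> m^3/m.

value=5.423e-14 m^3/m

Every step keeps full precision; printed values are rounded. Rounded once at the end: four significant digits.
Hardness H = 74.59 HV × 9.807 MPa/HV = 731.5 MPa = 7.315e+08 Pa.
SI base units throughout: W = 376.4 N, H = 7.315e+08 Pa, K = 1.054e-07.
Volumetric rate dV/dL = K·W/H (independent of L): 1.054e-07 · 376.4 / 7.315e+08 = 5.423e-14 m³/m.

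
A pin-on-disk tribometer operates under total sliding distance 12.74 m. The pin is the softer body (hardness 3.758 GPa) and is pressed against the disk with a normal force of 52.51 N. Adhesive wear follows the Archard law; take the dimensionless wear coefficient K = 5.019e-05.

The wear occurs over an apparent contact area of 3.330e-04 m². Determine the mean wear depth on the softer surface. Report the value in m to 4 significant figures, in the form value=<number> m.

The intermediates are shown rounded. All working math keeps full float precision. Rounded just once, at 4 significant figures.
Convert: Hardness H = 3.758 GPa = 3.758e+09 Pa.
Expressed in SI base units: W = 52.51 N, H = 3.758e+09 Pa, K = 5.019e-05.
Volume removed: V = K·W·L/H = 5.019e-05 · 52.51 · 12.74 / 3.758e+09 = 8.935e-12 m³.
Wear depth h = V/A = 8.935e-12 / 3.330e-04 = 2.683e-08 m.

value=2.683e-08 m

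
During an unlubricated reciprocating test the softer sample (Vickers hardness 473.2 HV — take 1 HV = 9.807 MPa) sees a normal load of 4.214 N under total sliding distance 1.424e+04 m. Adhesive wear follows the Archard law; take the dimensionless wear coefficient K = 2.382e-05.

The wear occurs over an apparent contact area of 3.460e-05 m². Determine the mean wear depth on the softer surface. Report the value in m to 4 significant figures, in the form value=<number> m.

value=8.902e-06 m

The intermediates are displayed rounded, and every step holds exact precision, and one last rounding: 4 significant digits.
Hardness H = 473.2 HV × 9.807 MPa/HV = 4641 MPa = 4.641e+09 Pa.
SI base units throughout: W = 4.214 N, H = 4.641e+09 Pa, K = 2.382e-05.
Wear volume V = K·W·L/H = 2.382e-05 · 4.214 · 1.424e+04 / 4.641e+09 = 3.080e-10 m³.
Depth h = V/A = 3.080e-10 / 3.460e-05 = 8.902e-06 m.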